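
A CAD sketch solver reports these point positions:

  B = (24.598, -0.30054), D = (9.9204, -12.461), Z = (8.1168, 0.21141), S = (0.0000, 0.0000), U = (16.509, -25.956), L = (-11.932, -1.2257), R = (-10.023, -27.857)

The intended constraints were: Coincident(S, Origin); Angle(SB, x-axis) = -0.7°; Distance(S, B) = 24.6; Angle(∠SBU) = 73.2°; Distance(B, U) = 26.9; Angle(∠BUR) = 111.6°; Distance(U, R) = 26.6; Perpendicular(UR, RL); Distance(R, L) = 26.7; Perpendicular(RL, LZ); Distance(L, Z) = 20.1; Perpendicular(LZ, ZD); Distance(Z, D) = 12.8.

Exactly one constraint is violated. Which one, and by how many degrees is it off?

Perpendicular(LZ, ZD) — off by 4.00°.

S = (0.00, 0.00) ✓; SB at -0.7000° ✓; |SB| = 24.60 ✓; ∠SBU = 73.20° ✓; |BU| = 26.90 ✓; ∠BUR = 111.6° ✓; |UR| = 26.60 ✓; ∠(UR, RL) = 90.00° ✓; |RL| = 26.70 ✓; ∠(RL, LZ) = 90.00° ✓; |LZ| = 20.10 ✓; ∠(LZ, ZD) = 86.00° ✗; |ZD| = 12.80 ✓.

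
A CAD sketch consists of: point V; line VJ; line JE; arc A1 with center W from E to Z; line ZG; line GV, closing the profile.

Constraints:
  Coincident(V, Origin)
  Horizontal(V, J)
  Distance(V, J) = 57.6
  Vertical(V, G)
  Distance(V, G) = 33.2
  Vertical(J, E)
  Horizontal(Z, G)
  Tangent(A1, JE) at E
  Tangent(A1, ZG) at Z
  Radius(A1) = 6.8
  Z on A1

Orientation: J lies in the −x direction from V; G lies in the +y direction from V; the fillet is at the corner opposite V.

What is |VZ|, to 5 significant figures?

60.687

V is at the origin; V and J share the same y with |VJ| = 57.6 and J on the −x side, so J = (-57.600, 0.0000). V and G share the same x with |VG| = 33.2 and G on the +y side, so G = (0.0000, 33.200). The virtual corner opposite V is at (-57.600, 33.200). Since A1 is tangent to JE there, WE ⟂ JE and since A1 is tangent to ZG there, WZ ⟂ ZG, with radius 6.8, so the center W sits 6.8 in from both sides at W = (-50.800, 26.400). That places the tangent points at E = (-57.600, 26.400) on JE and Z = (-50.800, 33.200) on ZG. Then |VZ| = |Z − V| = 60.687.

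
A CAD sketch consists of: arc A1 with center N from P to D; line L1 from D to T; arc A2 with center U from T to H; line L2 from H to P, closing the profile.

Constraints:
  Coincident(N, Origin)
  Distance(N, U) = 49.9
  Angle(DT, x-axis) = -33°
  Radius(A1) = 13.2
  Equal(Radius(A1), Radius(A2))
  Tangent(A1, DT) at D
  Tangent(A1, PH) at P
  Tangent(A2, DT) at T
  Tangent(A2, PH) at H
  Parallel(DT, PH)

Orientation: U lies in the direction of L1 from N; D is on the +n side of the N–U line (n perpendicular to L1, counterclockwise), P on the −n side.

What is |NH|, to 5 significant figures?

51.616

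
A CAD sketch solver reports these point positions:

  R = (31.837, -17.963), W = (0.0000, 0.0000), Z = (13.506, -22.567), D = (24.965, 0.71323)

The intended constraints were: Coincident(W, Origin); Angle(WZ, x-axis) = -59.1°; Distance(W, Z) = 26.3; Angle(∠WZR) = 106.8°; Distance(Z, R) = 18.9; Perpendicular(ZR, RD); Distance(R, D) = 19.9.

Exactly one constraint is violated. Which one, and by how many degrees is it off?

Perpendicular(ZR, RD) — off by 6.10°.

W = (0.00, 0.00) ✓; WZ at -59.10° ✓; |WZ| = 26.30 ✓; ∠WZR = 106.8° ✓; |ZR| = 18.90 ✓; ∠(ZR, RD) = 96.10° ✗; |RD| = 19.90 ✓.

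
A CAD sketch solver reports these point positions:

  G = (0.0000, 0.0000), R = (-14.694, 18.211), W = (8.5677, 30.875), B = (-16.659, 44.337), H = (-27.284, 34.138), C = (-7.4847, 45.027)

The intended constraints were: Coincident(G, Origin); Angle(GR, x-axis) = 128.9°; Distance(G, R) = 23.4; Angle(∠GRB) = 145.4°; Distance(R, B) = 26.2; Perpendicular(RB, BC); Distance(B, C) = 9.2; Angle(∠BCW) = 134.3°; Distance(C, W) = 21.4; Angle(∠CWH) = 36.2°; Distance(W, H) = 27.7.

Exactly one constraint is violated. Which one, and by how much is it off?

Distance(W, H) = 27.7 — off by 8.30.

G = (0.00, 0.00) ✓; GR at 128.9° ✓; |GR| = 23.40 ✓; ∠GRB = 145.4° ✓; |RB| = 26.20 ✓; ∠(RB, BC) = 90.00° ✓; |BC| = 9.200 ✓; ∠BCW = 134.3° ✓; |CW| = 21.40 ✓; ∠CWH = 36.20° ✓; |WH| = 36.00 ✗.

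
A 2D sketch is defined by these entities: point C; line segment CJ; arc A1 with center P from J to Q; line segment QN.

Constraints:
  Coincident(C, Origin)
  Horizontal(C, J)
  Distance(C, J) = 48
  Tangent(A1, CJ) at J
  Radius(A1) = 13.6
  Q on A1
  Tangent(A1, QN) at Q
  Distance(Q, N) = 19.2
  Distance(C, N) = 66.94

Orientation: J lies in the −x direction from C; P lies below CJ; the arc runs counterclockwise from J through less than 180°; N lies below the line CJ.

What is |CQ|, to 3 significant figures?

63.5

Checks: |PQ| = 13.60 ✓; ∠(PQ, QN) = 90.00° ✓; |QN| = 19.20 ✓; |CN| = 66.94 ✓.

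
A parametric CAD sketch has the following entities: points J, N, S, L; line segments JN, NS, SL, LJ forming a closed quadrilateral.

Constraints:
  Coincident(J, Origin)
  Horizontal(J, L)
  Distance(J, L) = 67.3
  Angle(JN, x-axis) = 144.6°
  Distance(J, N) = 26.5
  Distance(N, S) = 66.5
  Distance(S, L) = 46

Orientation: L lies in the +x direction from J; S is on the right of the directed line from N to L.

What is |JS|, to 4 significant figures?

40.10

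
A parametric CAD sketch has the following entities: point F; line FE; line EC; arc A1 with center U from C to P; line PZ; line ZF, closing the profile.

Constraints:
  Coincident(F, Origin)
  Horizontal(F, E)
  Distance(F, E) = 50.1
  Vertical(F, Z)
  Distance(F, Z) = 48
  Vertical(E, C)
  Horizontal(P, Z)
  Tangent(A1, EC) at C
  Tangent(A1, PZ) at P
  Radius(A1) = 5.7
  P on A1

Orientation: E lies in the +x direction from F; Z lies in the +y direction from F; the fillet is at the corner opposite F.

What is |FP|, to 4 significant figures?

65.39

F is at the origin; FE is horizontal with |FE| = 50.1 and E on the +x side, so E = (50.10, 0.000). FZ is vertical with |FZ| = 48.0 and Z on the +y side, so Z = (0.000, 48.00). The virtual corner opposite F is at (50.10, 48.00). Since A1 is tangent to EC there, UC ⟂ EC and tangency of A1 to PZ means the radius UP is perpendicular to PZ, with radius 5.7, so the center U sits 5.7 in from both sides at U = (44.40, 42.30). That places the tangent points at C = (50.10, 42.30) on EC and P = (44.40, 48.00) on PZ. Then |FP| = |P − F| = 65.39.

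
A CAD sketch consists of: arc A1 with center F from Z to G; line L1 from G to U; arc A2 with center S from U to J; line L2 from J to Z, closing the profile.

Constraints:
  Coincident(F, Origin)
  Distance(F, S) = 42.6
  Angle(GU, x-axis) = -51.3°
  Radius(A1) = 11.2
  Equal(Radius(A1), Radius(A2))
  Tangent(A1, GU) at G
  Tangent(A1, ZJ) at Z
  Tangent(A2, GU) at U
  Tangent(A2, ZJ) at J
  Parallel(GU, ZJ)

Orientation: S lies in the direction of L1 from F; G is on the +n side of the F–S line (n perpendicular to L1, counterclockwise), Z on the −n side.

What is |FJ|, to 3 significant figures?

44.0

The slot axis is L1's direction at -51.3°, so u = (cos -51.3°, sin -51.3°) = (0.625, -0.780) and n = (−sin -51.3°, cos -51.3°) = (0.780, 0.625). F is at the origin and S lies 42.6 along u from F, so S = 42.6·u = (26.6, -33.2). Tangency of A1 to both parallel lines with radius 11.2 puts G and Z at F ± 11.2·n: G = (8.74, 7.00), Z = (-8.74, -7.00). Equal radii place U and J the same way about S: U = S + 11.2·n = (35.4, -26.2), J = S − 11.2·n = (17.9, -40.2). Then |FJ| = |J − F| = 44.0.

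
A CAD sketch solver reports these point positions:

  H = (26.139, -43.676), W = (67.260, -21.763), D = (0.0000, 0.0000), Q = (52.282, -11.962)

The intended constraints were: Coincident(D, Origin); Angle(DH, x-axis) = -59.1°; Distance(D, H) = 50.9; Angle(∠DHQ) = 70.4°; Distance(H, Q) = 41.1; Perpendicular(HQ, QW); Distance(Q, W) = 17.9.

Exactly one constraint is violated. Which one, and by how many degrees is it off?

Perpendicular(HQ, QW) — off by 6.30°.

D = (0.00, 0.00) ✓; DH at -59.10° ✓; |DH| = 50.90 ✓; ∠DHQ = 70.40° ✓; |HQ| = 41.10 ✓; ∠(HQ, QW) = 83.70° ✗; |QW| = 17.90 ✓.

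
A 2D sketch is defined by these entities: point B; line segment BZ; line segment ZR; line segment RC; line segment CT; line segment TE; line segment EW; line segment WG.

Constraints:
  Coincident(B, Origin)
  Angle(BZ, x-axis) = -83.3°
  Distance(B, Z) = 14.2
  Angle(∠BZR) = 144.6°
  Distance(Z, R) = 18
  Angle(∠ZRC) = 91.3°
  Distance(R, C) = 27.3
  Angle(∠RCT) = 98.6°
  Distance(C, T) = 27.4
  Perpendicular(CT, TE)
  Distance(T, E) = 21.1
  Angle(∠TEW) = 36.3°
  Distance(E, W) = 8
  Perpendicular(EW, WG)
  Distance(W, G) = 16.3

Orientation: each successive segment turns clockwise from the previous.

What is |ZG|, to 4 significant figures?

33.47

B is at the origin; BZ runs at -83.3° with length 14.2, so Z = (1.657, -14.10). ∠BZR = 144.6° gives ZR at -118.7° from the x-axis; with |ZR| = 18.0, R = (-6.987, -29.89). ∠ZRC = 91.3° gives RC at 152.6° from the x-axis; with |RC| = 27.3, C = (-31.22, -17.33). ∠RCT = 98.6° gives CT at 71.20° from the x-axis; with |CT| = 27.4, T = (-22.39, 8.610). The perpendicularity gives TE at right angles to CT, so TE runs at -18.80°; with |TE| = 21.1, E = (-2.420, 1.810). ∠TEW = 36.3° gives EW at -162.5° from the x-axis; with |EW| = 8.0, W = (-10.05, -0.5955). The perpendicularity gives WG at right angles to EW, so WG runs at 107.5°; with |WG| = 16.3, G = (-14.95, 14.95). Then |ZG| = |G − Z| = 33.47.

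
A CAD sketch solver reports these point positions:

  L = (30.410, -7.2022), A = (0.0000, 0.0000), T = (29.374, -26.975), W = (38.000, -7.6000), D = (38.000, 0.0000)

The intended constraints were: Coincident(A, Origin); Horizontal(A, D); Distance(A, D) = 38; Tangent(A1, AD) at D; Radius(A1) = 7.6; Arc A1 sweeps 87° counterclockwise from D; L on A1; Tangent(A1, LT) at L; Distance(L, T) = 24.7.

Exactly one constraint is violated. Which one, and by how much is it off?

Distance(L, T) = 24.7 — off by 4.90.

A = (0.00, 0.00) ✓; A.y = 0.00, D.y = 0.00 ✓; |AD| = 38.00 ✓; ∠(WD, DA) = 90.00° ✓; |WD| = 7.600 ✓; bearing(W→L) − bearing(W→D) = 87.00° ✓; |WL| = 7.600 ✓; ∠(WL, LT) = 90.00° ✓; |LT| = 19.80 ✗.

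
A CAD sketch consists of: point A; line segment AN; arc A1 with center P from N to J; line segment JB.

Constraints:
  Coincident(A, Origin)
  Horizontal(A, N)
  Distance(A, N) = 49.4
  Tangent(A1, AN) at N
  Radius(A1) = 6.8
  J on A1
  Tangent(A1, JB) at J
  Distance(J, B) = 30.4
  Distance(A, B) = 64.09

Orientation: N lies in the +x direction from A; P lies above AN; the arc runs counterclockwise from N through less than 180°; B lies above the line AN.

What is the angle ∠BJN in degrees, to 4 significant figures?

130.8°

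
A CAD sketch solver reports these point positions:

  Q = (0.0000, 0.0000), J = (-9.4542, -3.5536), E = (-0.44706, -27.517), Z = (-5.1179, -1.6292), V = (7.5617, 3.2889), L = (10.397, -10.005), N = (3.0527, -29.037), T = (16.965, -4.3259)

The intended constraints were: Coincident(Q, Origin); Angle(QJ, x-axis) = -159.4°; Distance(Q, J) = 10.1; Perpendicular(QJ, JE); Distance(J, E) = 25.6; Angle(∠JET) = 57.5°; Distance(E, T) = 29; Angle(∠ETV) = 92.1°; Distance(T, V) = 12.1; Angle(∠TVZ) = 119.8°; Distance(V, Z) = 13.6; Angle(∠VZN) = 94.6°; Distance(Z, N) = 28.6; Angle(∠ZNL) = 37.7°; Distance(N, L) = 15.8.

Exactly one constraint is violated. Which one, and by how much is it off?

Distance(N, L) = 15.8 — off by 4.60.

Q = (0.00, 0.00) ✓; QJ at -159.4° ✓; |QJ| = 10.10 ✓; ∠(QJ, JE) = 90.00° ✓; |JE| = 25.60 ✓; ∠JET = 57.50° ✓; |ET| = 29.00 ✓; ∠ETV = 92.10° ✓; |TV| = 12.10 ✓; ∠TVZ = 119.8° ✓; |VZ| = 13.60 ✓; ∠VZN = 94.60° ✓; |ZN| = 28.60 ✓; ∠ZNL = 37.70° ✓; |NL| = 20.40 ✗.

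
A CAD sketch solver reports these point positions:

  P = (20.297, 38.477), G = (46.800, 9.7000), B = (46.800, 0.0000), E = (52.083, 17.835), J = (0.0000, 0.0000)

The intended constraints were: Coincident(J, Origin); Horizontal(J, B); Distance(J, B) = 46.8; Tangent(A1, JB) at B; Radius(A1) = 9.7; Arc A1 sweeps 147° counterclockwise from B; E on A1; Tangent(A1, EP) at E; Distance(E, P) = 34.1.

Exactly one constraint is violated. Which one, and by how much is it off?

Distance(E, P) = 34.1 — off by 3.80.

J = (0.00, 0.00) ✓; J.y = 0.00, B.y = 0.00 ✓; |JB| = 46.80 ✓; ∠(GB, BJ) = 90.00° ✓; |GB| = 9.700 ✓; bearing(G→E) − bearing(G→B) = 147.0° ✓; |GE| = 9.700 ✓; ∠(GE, EP) = 90.00° ✓; |EP| = 37.90 ✗.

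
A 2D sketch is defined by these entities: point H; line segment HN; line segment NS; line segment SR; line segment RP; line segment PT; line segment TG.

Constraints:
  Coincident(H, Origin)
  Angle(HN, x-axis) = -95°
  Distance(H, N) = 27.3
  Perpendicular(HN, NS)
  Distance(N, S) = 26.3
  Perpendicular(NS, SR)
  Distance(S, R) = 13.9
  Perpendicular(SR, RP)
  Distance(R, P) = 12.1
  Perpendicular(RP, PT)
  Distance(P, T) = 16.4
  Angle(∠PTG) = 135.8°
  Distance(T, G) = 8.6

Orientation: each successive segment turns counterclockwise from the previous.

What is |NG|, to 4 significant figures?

21.98

H is at the origin; HN runs at -95.0° with length 27.3, so N = (-2.379, -27.20). HN is perpendicular to NS, so NS runs at -5.000°; with |NS| = 26.3, S = (23.82, -29.49). NS ⟂ SR, so SR runs at 85.00°; with |SR| = 13.9, R = (25.03, -15.64). SR is perpendicular to RP, so RP runs at 175.0°; with |RP| = 12.1, P = (12.98, -14.59). RP is perpendicular to PT, so PT runs at -95.00°; with |PT| = 16.4, T = (11.55, -30.92). ∠PTG = 135.8° gives TG at -50.80° from the x-axis; with |TG| = 8.6, G = (16.98, -37.59). Then |NG| = |G − N| = 21.98.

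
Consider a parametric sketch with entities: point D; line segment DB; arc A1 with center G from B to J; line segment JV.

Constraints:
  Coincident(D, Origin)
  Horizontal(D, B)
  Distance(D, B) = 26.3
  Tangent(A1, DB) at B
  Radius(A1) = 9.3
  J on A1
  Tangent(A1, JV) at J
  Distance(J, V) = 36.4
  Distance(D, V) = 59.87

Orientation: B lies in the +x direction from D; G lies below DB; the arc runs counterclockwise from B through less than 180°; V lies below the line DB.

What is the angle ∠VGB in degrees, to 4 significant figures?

157.8°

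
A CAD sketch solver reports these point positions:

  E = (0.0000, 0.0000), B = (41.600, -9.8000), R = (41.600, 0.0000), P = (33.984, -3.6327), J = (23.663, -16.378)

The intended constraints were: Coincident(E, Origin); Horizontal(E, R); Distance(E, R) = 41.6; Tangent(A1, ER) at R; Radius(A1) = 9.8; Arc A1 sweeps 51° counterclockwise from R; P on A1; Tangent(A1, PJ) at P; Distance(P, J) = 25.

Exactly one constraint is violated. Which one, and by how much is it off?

Distance(P, J) = 25 — off by 8.60.

E = (0.00, 0.00) ✓; E.y = 0.00, R.y = 0.00 ✓; |ER| = 41.60 ✓; ∠(BR, RE) = 90.00° ✓; |BR| = 9.800 ✓; bearing(B→P) − bearing(B→R) = 51.00° ✓; |BP| = 9.800 ✓; ∠(BP, PJ) = 90.00° ✓; |PJ| = 16.40 ✗.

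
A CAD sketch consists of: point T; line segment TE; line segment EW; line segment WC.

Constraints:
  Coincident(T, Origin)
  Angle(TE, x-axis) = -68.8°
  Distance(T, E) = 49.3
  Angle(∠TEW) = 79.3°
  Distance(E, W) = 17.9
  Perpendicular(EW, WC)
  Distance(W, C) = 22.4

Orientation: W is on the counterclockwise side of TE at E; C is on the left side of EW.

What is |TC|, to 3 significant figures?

27.5

∠TEW = 79.3°, so EW runs at -68.8° + (180° − 79.3°) = 31.9° from the x-axis; with |EW| = 17.9, W = E + 17.9·(cos 31.9°, sin 31.9°) = (33.0, -36.5). EW is perpendicular to WC; with |WC| = 22.4 on the left of EW, C = W + 22.4·(-0.528, 0.849) = (21.2, -17.5). Then |TC| = |C − T| = 27.5.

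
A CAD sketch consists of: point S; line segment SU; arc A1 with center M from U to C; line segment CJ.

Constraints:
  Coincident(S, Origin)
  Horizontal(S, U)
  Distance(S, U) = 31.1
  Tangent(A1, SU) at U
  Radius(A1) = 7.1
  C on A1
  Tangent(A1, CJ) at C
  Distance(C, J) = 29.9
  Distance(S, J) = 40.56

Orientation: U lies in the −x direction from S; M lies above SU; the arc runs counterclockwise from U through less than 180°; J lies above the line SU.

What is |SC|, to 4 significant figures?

24.82

Checks: S = (0.00, 0.00) ✓; |MC| = 7.100 ✓; ∠(MC, CJ) = 90.00° ✓; |CJ| = 29.90 ✓; |SJ| = 40.56 ✓.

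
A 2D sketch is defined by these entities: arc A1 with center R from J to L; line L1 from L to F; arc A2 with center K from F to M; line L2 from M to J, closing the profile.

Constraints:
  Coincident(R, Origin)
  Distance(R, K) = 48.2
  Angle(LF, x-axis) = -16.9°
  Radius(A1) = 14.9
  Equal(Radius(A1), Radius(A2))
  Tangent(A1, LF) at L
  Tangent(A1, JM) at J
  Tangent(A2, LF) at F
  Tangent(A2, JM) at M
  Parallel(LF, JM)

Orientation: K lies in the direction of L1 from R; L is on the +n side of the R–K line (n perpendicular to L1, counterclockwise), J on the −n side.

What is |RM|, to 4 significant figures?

50.45

Tangency of A1 to both parallel lines with radius 14.9 puts L and J at R ± 14.9·n: L = (4.331, 14.26), J = (-4.331, -14.26). Equal radii place F and M the same way about K: F = K + 14.9·n = (50.45, 0.2447), M = K − 14.9·n = (41.79, -28.27). Then |RM| = |M − R| = 50.45.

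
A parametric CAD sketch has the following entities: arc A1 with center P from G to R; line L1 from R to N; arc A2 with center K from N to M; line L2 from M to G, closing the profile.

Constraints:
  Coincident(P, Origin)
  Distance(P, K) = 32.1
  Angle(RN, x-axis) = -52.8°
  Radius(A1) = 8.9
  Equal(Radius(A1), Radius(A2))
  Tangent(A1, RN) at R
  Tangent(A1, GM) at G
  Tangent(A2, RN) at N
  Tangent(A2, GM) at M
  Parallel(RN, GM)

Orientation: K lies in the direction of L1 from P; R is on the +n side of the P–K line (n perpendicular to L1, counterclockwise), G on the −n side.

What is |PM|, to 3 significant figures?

33.3

The slot axis is L1's direction at -52.8°, so u = (cos -52.8°, sin -52.8°) = (0.605, -0.797) and n = (−sin -52.8°, cos -52.8°) = (0.797, 0.605). P is at the origin and K lies 32.1 along u from P, so K = 32.1·u = (19.4, -25.6). Tangency of A1 to both parallel lines with radius 8.9 puts R and G at P ± 8.9·n: R = (7.09, 5.38), G = (-7.09, -5.38). Equal radii place N and M the same way about K: N = K + 8.9·n = (26.5, -20.2), M = K − 8.9·n = (12.3, -30.9). Then |PM| = |M − P| = 33.3.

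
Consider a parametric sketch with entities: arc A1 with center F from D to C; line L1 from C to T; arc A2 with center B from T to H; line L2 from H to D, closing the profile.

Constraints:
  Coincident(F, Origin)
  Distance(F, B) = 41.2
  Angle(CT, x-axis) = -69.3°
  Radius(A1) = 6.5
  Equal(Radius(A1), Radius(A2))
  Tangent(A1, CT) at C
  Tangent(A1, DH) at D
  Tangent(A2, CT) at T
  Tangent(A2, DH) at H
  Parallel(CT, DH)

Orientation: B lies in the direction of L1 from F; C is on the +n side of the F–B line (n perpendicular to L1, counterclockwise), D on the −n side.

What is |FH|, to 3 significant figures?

41.7

The slot axis is L1's direction at -69.3°, so u = (cos -69.3°, sin -69.3°) = (0.353, -0.935) and n = (−sin -69.3°, cos -69.3°) = (0.935, 0.353). F is at the origin and B lies 41.2 along u from F, so B = 41.2·u = (14.6, -38.5). Tangency of A1 to both parallel lines with radius 6.5 puts C and D at F ± 6.5·n: C = (6.08, 2.30), D = (-6.08, -2.30). Equal radii place T and H the same way about B: T = B + 6.5·n = (20.6, -36.2), H = B − 6.5·n = (8.48, -40.8). Then |FH| = |H − F| = 41.7.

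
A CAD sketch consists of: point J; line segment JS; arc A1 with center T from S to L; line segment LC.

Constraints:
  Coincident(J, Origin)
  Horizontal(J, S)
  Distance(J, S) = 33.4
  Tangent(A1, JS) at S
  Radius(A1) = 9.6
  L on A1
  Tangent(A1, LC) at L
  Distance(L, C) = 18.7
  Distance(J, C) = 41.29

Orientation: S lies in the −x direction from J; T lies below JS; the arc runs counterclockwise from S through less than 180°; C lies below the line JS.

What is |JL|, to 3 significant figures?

43.6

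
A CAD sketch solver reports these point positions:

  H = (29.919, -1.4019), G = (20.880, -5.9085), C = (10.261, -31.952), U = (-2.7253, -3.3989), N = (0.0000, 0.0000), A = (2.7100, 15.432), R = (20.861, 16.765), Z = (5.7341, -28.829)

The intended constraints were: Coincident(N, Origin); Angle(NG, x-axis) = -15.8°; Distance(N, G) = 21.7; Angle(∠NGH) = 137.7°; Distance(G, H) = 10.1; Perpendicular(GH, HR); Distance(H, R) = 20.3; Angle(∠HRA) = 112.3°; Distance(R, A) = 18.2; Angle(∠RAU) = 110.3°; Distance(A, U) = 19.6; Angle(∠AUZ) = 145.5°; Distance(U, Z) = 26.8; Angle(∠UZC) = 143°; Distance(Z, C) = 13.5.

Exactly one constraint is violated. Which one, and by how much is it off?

Distance(Z, C) = 13.5 — off by 8.00.

N = (0.00, 0.00) ✓; NG at -15.80° ✓; |NG| = 21.70 ✓; ∠NGH = 137.7° ✓; |GH| = 10.10 ✓; ∠(GH, HR) = 90.00° ✓; |HR| = 20.30 ✓; ∠HRA = 112.3° ✓; |RA| = 18.20 ✓; ∠RAU = 110.3° ✓; |AU| = 19.60 ✓; ∠AUZ = 145.5° ✓; |UZ| = 26.80 ✓; ∠UZC = 143.0° ✓; |ZC| = 5.500 ✗.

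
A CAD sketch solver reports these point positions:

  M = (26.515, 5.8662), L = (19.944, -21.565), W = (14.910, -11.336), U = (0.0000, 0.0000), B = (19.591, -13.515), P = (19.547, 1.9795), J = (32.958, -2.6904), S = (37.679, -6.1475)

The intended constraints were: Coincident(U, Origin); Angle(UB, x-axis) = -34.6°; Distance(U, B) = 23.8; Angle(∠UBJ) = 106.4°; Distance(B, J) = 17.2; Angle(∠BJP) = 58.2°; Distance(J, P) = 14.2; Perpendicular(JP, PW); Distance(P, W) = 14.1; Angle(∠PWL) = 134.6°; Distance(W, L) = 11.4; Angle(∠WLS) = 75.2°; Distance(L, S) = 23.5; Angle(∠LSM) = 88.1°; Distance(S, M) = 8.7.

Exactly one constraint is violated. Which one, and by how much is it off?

Distance(S, M) = 8.7 — off by 7.70.

U = (0.00, 0.00) ✓; UB at -34.60° ✓; |UB| = 23.80 ✓; ∠UBJ = 106.4° ✓; |BJ| = 17.20 ✓; ∠BJP = 58.20° ✓; |JP| = 14.20 ✓; ∠(JP, PW) = 90.00° ✓; |PW| = 14.10 ✓; ∠PWL = 134.6° ✓; |WL| = 11.40 ✓; ∠WLS = 75.20° ✓; |LS| = 23.50 ✓; ∠LSM = 88.10° ✓; |SM| = 16.40 ✗.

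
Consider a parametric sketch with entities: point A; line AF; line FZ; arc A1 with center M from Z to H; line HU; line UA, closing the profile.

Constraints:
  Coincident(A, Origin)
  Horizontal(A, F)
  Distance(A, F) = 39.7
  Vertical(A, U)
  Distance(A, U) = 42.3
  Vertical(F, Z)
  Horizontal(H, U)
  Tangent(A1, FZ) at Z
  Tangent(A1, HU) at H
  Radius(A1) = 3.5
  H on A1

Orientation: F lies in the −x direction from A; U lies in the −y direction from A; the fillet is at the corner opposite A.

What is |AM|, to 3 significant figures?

53.1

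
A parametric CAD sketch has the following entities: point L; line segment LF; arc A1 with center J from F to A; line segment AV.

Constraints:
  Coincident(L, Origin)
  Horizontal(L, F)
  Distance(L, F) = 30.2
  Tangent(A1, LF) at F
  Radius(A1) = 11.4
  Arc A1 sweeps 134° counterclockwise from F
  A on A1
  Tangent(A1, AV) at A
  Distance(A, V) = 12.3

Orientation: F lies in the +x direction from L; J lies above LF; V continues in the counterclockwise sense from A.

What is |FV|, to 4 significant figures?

28.17

On A1, F sits at bearing -90° from J; a 134° counterclockwise sweep puts A at bearing 44°, so A = J + 11.4·(cos 44°, sin 44°) = (38.40, 19.32). Since A1 is tangent to AV there, JA ⟂ AV, so AV runs along (−sin 44°, cos 44°); with |AV| = 12.3, V = (29.86, 28.17). Then |FV| = |V − F| = 28.17.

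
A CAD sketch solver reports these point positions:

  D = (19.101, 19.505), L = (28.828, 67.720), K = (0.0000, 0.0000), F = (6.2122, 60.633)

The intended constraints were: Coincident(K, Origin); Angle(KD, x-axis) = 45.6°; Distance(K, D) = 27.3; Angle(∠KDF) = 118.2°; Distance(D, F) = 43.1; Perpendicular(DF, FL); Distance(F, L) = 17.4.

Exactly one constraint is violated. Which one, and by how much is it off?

Distance(F, L) = 17.4 — off by 6.30.

K = (0.00, 0.00) ✓; KD at 45.60° ✓; |KD| = 27.30 ✓; ∠KDF = 118.2° ✓; |DF| = 43.10 ✓; ∠(DF, FL) = 90.00° ✓; |FL| = 23.70 ✗.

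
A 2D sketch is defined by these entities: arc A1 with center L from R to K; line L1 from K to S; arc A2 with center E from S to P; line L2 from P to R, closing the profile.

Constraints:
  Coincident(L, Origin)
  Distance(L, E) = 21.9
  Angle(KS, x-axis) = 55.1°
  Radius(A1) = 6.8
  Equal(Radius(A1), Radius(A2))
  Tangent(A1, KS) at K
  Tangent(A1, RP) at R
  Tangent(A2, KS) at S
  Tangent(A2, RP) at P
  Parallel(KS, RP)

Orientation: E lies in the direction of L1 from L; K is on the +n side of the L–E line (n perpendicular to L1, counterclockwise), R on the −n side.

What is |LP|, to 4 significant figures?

22.93

The slot axis is L1's direction at 55.1°, so u = (cos 55.1°, sin 55.1°) = (0.5721, 0.8202) and n = (−sin 55.1°, cos 55.1°) = (-0.8202, 0.5721). L is at the origin and E lies 21.9 along u from L, so E = 21.9·u = (12.53, 17.96). Tangency of A1 to both parallel lines with radius 6.8 puts K and R at L ± 6.8·n: K = (-5.577, 3.891), R = (5.577, -3.891). Equal radii place S and P the same way about E: S = E + 6.8·n = (6.953, 21.85), P = E − 6.8·n = (18.11, 14.07). Then |LP| = |P − L| = 22.93.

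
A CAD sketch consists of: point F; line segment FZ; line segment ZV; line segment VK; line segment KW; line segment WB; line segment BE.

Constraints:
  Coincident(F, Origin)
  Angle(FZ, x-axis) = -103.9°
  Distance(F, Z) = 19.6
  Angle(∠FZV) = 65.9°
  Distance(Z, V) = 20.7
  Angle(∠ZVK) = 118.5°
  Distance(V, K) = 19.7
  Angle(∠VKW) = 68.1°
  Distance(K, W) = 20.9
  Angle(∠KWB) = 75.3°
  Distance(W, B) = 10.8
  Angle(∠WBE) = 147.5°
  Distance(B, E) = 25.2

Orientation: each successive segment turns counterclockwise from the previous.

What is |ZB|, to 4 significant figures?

14.12

F is at the origin; FZ runs at -103.9° with length 19.6, so Z = (-4.708, -19.03). ∠FZV = 65.9° gives ZV at 10.20° from the x-axis; with |ZV| = 20.7, V = (15.66, -15.36). ∠ZVK = 118.5° gives VK at 71.70° from the x-axis; with |VK| = 19.7, K = (21.85, 3.343). ∠VKW = 68.1° gives KW at -176.4° from the x-axis; with |KW| = 20.9, W = (0.9913, 2.031). ∠KWB = 75.3° gives WB at -71.70° from the x-axis; with |WB| = 10.8, B = (4.382, -8.223). Then |ZB| = |B − Z| = 14.12.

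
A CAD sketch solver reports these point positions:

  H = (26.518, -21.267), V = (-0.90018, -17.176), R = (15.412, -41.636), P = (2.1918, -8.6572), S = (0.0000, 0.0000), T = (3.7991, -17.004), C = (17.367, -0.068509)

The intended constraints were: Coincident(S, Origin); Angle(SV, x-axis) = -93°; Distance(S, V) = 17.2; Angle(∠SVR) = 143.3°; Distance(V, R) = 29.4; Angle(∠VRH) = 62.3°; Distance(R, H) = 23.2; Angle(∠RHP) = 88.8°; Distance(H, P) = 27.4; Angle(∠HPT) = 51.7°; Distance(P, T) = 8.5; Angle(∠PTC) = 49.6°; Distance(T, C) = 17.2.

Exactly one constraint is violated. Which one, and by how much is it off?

Distance(T, C) = 17.2 — off by 4.50.

S = (0.00, 0.00) ✓; SV at -93.00° ✓; |SV| = 17.20 ✓; ∠SVR = 143.3° ✓; |VR| = 29.40 ✓; ∠VRH = 62.30° ✓; |RH| = 23.20 ✓; ∠RHP = 88.80° ✓; |HP| = 27.40 ✓; ∠HPT = 51.70° ✓; |PT| = 8.500 ✓; ∠PTC = 49.60° ✓; |TC| = 21.70 ✗.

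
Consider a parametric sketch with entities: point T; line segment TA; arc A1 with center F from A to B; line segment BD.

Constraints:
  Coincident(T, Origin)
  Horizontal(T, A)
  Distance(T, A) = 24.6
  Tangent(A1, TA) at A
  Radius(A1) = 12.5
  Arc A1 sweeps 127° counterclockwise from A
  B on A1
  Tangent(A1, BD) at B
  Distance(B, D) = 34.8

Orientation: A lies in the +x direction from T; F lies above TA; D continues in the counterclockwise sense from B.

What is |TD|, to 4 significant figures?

49.72

T is at the origin; TA is horizontal with |TA| = 24.6 and A on the +x side, so A = (24.60, 0.000). The tangent condition forces FA to be normal to TA, so F = A + (0, 12.5) = (24.60, 12.50). On A1, A sits at bearing -90° from F; a 127° counterclockwise sweep puts B at bearing 37°, so B = F + 12.5·(cos 37°, sin 37°) = (34.58, 20.02). Tangency of A1 to BD means the radius FB is perpendicular to BD, so BD runs along (−sin 37°, cos 37°); with |BD| = 34.8, D = (13.64, 47.82). Then |TD| = |D − T| = 49.72.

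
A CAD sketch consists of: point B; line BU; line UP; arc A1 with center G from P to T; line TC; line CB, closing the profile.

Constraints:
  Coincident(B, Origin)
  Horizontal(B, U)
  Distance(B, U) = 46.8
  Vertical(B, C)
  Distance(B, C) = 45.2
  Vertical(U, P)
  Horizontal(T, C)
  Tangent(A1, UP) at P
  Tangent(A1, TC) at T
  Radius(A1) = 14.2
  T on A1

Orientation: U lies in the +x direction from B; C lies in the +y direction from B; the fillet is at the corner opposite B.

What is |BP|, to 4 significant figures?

56.14

B is at the origin; B and U share the same y with |BU| = 46.8 and U on the +x side, so U = (46.80, 0.000). B and C share the same x with |BC| = 45.2 and C on the +y side, so C = (0.000, 45.20). The virtual corner opposite B is at (46.80, 45.20). A1 meets UP tangentially, so GP is at right angles to UP and A1 meets TC tangentially, so GT is at right angles to TC, with radius 14.2, so the center G sits 14.2 in from both sides at G = (32.60, 31.00). That places the tangent points at P = (46.80, 31.00) on UP and T = (32.60, 45.20) on TC. Then |BP| = |P − B| = 56.14.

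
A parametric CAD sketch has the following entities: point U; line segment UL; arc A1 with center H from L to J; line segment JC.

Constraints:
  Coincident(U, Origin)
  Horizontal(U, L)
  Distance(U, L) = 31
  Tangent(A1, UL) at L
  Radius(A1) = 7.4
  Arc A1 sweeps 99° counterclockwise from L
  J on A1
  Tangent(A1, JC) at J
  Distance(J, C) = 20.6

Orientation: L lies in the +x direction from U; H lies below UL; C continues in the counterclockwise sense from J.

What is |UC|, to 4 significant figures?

39.49

U is at the origin; U and L share the same y with |UL| = 31.0 and L on the +x side, so L = (31.00, 0.000). Since A1 is tangent to UL there, HL ⟂ UL, so H = L + (0, -7.4) = (31.00, -7.400). On A1, L sits at bearing 90° from H; a 99° counterclockwise sweep puts J at bearing 189°, so J = H + 7.4·(cos 189°, sin 189°) = (23.69, -8.558). A1 meets JC tangentially, so HJ is at right angles to JC, so JC runs along (−sin 189°, cos 189°); with |JC| = 20.6, C = (26.91, -28.90). Then |UC| = |C − U| = 39.49.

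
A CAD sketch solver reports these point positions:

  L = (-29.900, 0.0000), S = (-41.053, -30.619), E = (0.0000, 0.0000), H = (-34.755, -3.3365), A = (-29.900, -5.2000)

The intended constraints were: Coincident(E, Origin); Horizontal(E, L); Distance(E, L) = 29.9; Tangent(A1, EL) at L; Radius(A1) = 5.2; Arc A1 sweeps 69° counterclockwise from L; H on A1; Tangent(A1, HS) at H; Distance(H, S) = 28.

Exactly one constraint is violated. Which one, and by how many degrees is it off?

Tangent(A1, HS) at H — off by 8.00°.

E = (0.00, 0.00) ✓; E.y = 0.00, L.y = 0.00 ✓; |EL| = 29.90 ✓; ∠(AL, LE) = 90.00° ✓; |AL| = 5.200 ✓; bearing(A→H) − bearing(A→L) = 69.00° ✓; |AH| = 5.200 ✓; ∠(AH, HS) = 82.00° ✗; |HS| = 28.00 ✓.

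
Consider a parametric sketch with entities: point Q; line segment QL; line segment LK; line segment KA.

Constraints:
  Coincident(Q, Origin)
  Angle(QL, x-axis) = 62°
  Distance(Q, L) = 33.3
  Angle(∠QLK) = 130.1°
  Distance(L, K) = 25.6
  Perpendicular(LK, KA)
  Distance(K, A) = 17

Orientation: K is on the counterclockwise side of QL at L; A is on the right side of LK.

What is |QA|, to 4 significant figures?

63.38

Q is at the origin; QL runs at 62.0° with length 33.3, so L = 33.3·(cos 62.0°, sin 62.0°) = (15.63, 29.40). ∠QLK = 130.1°, so LK runs at 62.0° + (180° − 130.1°) = 111.9° from the x-axis; with |LK| = 25.6, K = L + 25.6·(cos 111.9°, sin 111.9°) = (6.085, 53.15). The perpendicularity gives KA at right angles to LK; with |KA| = 17.0 on the right of LK, A = K + 17.0·(0.9278, 0.3730) = (21.86, 59.50). Then |QA| = |A − Q| = 63.38.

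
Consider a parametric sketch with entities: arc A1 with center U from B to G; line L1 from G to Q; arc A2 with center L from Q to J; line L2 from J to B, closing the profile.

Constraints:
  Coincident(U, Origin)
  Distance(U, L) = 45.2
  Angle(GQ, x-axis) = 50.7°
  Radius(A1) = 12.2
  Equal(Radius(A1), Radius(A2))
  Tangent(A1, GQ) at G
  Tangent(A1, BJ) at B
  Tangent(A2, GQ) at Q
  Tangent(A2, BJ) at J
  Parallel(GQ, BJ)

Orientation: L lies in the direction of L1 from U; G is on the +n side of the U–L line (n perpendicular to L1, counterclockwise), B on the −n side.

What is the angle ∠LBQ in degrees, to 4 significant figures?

13.26°

The slot axis is L1's direction at 50.7°, so u = (cos 50.7°, sin 50.7°) = (0.6334, 0.7738) and n = (−sin 50.7°, cos 50.7°) = (-0.7738, 0.6334). U is at the origin and L lies 45.2 along u from U, so L = 45.2·u = (28.63, 34.98). Tangency of A1 to both parallel lines with radius 12.2 puts G and B at U ± 12.2·n: G = (-9.441, 7.727), B = (9.441, -7.727). Equal radii place Q and J the same way about L: Q = L + 12.2·n = (19.19, 42.70), J = L − 12.2·n = (38.07, 27.25). Then cos ∠LBQ = BL·BQ / (|BL||BQ|), giving 13.26°.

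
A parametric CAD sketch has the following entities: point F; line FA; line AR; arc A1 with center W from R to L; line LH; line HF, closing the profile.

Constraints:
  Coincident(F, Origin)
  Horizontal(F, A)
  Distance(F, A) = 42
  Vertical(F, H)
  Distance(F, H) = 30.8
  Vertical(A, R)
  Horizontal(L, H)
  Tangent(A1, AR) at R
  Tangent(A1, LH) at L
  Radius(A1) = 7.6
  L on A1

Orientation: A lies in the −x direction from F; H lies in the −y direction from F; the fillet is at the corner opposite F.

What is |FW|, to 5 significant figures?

41.492

F is at the origin; F and A share the same y with |FA| = 42.0 and A on the −x side, so A = (-42.000, 0.0000). F and H share the same x with |FH| = 30.8 and H on the −y side, so H = (0.0000, -30.800). The virtual corner opposite F is at (-42.000, -30.800). A1 meets AR tangentially, so WR is at right angles to AR and the tangent condition forces WL to be normal to LH, with radius 7.6, so the center W sits 7.6 in from both sides at W = (-34.400, -23.200). Then |FW| = |W − F| = 41.492.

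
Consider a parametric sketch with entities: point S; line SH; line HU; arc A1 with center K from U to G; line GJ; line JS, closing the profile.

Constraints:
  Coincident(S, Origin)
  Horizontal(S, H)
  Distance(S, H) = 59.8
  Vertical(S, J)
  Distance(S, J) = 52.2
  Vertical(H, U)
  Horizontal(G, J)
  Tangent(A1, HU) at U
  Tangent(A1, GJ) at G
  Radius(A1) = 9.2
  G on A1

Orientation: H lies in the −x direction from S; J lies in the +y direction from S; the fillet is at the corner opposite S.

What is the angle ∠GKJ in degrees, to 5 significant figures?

79.695°

The virtual corner opposite S is at (-59.800, 52.200). The tangent condition forces KU to be normal to HU and tangency of A1 to GJ means the radius KG is perpendicular to GJ, with radius 9.2, so the center K sits 9.2 in from both sides at K = (-50.600, 43.000). That places the tangent points at U = (-59.800, 43.000) on HU and G = (-50.600, 52.200) on GJ. Then cos ∠GKJ = KG·KJ / (|KG||KJ|), giving 79.695°.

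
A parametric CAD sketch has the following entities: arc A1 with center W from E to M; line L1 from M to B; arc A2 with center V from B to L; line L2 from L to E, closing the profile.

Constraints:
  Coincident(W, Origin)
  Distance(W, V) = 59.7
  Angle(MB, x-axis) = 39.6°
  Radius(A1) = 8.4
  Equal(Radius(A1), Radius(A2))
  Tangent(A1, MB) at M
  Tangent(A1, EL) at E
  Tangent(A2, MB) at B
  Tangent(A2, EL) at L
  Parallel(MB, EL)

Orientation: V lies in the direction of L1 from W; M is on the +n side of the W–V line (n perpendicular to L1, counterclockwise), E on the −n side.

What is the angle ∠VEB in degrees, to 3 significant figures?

7.71°

The slot axis is L1's direction at 39.6°, so u = (cos 39.6°, sin 39.6°) = (0.771, 0.637) and n = (−sin 39.6°, cos 39.6°) = (-0.637, 0.771). W is at the origin and V lies 59.7 along u from W, so V = 59.7·u = (46.0, 38.1). Tangency of A1 to both parallel lines with radius 8.4 puts M and E at W ± 8.4·n: M = (-5.35, 6.47), E = (5.35, -6.47). Equal radii place B and L the same way about V: B = V + 8.4·n = (40.6, 44.5), L = V − 8.4·n = (51.4, 31.6). Then cos ∠VEB = EV·EB / (|EV||EB|), giving 7.71°.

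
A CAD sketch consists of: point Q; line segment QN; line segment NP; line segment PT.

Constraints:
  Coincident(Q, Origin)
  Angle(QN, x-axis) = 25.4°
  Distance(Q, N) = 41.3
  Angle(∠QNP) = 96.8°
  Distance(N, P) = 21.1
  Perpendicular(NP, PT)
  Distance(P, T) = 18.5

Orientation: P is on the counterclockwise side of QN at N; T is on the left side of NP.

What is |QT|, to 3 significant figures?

34.4

Q is at the origin; QN runs at 25.4° with length 41.3, so N = 41.3·(cos 25.4°, sin 25.4°) = (37.3, 17.7). ∠QNP = 96.8°, so NP runs at 25.4° + (180° − 96.8°) = 109° from the x-axis; with |NP| = 21.1, P = N + 21.1·(cos 109°, sin 109°) = (30.6, 37.7). NP is perpendicular to PT; with |PT| = 18.5 on the left of NP, T = P + 18.5·(-0.948, -0.319) = (13.0, 31.8). Then |QT| = |T − Q| = 34.4.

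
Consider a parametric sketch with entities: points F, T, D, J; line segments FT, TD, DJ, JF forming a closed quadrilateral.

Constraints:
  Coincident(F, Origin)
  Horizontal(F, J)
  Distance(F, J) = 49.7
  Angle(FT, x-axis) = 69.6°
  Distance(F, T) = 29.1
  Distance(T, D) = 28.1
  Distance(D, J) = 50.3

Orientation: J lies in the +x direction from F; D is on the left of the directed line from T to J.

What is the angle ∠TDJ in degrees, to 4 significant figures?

69.04°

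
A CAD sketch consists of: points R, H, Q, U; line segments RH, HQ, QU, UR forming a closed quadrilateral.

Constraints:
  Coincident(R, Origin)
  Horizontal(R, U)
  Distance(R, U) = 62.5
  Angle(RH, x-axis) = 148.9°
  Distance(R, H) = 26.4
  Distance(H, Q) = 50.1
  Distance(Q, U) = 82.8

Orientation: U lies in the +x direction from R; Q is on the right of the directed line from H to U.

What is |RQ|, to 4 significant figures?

37.49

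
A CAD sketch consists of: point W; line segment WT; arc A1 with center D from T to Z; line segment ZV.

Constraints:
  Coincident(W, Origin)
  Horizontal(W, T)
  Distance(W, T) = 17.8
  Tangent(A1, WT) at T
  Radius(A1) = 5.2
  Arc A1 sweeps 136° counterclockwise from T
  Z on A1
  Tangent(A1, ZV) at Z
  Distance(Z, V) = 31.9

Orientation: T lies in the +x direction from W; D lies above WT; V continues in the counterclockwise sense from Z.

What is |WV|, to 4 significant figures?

31.14

W is at the origin; W and T share the same y with |WT| = 17.8 and T on the +x side, so T = (17.80, 0.000). Since A1 is tangent to WT there, DT ⟂ WT, so D = T + (0, 5.2) = (17.80, 5.200). On A1, T sits at bearing -90° from D; a 136° counterclockwise sweep puts Z at bearing 46°, so Z = D + 5.2·(cos 46°, sin 46°) = (21.41, 8.941). The tangent condition forces DZ to be normal to ZV, so ZV runs along (−sin 46°, cos 46°); with |ZV| = 31.9, V = (-1.535, 31.10). Then |WV| = |V − W| = 31.14.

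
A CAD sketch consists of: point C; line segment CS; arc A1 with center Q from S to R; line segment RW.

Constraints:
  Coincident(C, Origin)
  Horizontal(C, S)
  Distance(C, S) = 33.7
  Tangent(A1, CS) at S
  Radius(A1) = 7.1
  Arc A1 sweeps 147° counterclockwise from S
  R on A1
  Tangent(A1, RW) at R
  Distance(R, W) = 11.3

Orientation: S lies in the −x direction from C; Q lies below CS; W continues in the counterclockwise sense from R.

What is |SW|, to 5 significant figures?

20.011

On A1, S sits at bearing 90° from Q; a 147° counterclockwise sweep puts R at bearing 237°, so R = Q + 7.1·(cos 237°, sin 237°) = (-37.567, -13.055). The tangent condition forces QR to be normal to RW, so RW runs along (−sin 237°, cos 237°); with |RW| = 11.3, W = (-28.090, -19.209). Then |SW| = |W − S| = 20.011.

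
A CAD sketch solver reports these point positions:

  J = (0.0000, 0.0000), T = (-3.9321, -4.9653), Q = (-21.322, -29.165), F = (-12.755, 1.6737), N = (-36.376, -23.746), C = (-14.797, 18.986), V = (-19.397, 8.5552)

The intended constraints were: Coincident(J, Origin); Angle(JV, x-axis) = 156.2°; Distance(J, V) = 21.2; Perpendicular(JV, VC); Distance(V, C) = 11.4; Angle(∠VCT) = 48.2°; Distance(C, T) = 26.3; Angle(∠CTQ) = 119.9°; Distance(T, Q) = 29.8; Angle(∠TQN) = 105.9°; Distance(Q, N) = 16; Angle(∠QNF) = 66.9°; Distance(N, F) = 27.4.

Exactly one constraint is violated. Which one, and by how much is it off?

Distance(N, F) = 27.4 — off by 7.30.

J = (0.00, 0.00) ✓; JV at 156.2° ✓; |JV| = 21.20 ✓; ∠(JV, VC) = 90.00° ✓; |VC| = 11.40 ✓; ∠VCT = 48.20° ✓; |CT| = 26.30 ✓; ∠CTQ = 119.9° ✓; |TQ| = 29.80 ✓; ∠TQN = 105.9° ✓; |QN| = 16.00 ✓; ∠QNF = 66.90° ✓; |NF| = 34.70 ✗.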